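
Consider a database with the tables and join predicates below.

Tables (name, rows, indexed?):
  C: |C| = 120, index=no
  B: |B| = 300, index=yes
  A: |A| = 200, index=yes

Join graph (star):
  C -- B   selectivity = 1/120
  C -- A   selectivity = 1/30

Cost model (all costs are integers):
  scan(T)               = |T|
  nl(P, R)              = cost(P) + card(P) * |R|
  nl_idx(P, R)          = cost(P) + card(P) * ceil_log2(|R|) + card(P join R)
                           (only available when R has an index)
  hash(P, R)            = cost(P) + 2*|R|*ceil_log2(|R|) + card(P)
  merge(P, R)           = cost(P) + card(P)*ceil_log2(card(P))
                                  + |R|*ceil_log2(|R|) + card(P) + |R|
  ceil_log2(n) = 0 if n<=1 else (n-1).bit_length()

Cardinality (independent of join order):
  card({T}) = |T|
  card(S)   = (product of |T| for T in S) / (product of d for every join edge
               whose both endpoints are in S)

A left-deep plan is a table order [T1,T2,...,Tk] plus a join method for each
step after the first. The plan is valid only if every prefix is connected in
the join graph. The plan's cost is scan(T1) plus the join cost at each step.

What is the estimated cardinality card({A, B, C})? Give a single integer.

Tables in S: A(200), B(300), C(120)
Edges inside S: C-B(d=120), C-A(d=30)
numerator = 200 * 300 * 120 = 7200000
denominator = 120 * 30 = 3600
card(S) = 7200000 / 3600 = 2000

2000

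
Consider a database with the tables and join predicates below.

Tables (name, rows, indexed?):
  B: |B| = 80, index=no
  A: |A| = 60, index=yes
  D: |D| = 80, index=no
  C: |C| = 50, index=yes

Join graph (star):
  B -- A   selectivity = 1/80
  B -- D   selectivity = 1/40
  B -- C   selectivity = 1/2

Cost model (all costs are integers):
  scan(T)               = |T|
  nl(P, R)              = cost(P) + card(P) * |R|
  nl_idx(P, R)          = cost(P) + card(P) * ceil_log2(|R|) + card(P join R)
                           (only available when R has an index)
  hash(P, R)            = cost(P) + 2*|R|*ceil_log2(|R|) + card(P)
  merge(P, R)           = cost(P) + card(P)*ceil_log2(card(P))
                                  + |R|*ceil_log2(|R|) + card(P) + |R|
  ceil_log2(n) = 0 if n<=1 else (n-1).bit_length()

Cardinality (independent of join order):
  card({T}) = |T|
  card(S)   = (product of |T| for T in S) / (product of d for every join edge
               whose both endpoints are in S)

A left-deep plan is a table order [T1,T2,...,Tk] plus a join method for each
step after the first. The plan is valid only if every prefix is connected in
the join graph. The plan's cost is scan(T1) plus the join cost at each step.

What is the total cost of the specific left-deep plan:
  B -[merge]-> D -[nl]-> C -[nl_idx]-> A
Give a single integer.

36360

step 1: scan B: cost=80, card=80
step 2: join D via merge
    card(P join D) = 80*80/(40) = 160
    cost = 80 + 80*7 + 80*7 + 80 + 80 = 1360
step 3: join C via nl
    card(P join C) = 160*50/(2) = 4000
    cost = 1360 + 160*50 = 9360
step 4: join A via nl_idx
    card(P join A) = 4000*60/(80) = 3000
    cost = 9360 + 4000*6 + 3000 = 36360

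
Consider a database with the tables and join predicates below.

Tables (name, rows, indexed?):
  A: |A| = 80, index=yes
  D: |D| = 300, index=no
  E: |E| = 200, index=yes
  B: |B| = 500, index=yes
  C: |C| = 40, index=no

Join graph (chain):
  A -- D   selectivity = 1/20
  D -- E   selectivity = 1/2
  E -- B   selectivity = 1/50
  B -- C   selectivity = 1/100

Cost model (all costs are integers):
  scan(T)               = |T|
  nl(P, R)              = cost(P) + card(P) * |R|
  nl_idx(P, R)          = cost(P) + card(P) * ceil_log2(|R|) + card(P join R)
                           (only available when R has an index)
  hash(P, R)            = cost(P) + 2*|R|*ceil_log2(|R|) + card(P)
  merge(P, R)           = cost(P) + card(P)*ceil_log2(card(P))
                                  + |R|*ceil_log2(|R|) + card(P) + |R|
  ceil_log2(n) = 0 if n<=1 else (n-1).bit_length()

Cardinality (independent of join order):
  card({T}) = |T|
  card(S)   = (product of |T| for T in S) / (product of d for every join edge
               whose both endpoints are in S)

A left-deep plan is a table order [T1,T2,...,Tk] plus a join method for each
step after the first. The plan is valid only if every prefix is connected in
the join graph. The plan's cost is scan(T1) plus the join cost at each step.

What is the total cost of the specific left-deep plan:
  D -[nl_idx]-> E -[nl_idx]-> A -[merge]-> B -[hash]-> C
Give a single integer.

3728180

step 1: scan D: cost=300, card=300
step 2: join E via nl_idx
    card(P join E) = 300*200/(2) = 30000
    cost = 300 + 300*8 + 30000 = 32700
step 3: join A via nl_idx
    card(P join A) = 30000*80/(20) = 120000
    cost = 32700 + 30000*7 + 120000 = 362700
step 4: join B via merge
    card(P join B) = 120000*500/(50) = 1200000
    cost = 362700 + 120000*17 + 500*9 + 120000 + 500 = 2527700
step 5: join C via hash
    card(P join C) = 1200000*40/(100) = 480000
    cost = 2527700 + 2*40*6 + 1200000 = 3728180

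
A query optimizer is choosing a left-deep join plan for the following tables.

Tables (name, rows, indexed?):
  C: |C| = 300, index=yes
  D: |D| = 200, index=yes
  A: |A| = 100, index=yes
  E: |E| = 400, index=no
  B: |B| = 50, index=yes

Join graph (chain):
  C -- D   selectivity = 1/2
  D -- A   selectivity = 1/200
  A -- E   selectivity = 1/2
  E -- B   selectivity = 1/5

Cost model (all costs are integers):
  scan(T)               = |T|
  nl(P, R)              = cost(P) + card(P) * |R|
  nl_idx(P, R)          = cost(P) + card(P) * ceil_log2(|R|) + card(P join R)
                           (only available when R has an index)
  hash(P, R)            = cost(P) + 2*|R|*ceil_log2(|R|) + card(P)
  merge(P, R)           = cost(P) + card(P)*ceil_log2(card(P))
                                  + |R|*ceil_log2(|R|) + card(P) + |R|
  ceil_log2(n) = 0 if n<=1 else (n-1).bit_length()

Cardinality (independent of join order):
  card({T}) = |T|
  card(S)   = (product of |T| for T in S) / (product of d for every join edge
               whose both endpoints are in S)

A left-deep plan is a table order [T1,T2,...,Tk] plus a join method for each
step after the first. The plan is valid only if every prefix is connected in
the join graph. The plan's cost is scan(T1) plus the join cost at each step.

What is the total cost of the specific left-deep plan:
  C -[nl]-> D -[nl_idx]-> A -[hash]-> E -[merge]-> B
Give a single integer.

step 1: scan C: cost=300, card=300
step 2: join D via nl
    card(P join D) = 300*200/(2) = 30000
    cost = 300 + 300*200 = 60300
step 3: join A via nl_idx
    card(P join A) = 30000*100/(200) = 15000
    cost = 60300 + 30000*7 + 15000 = 285300
step 4: join E via hash
    card(P join E) = 15000*400/(2) = 3000000
    cost = 285300 + 2*400*9 + 15000 = 307500
step 5: join B via merge
    card(P join B) = 3000000*50/(5) = 30000000
    cost = 307500 + 3000000*22 + 50*6 + 3000000 + 50 = 69307850

69307850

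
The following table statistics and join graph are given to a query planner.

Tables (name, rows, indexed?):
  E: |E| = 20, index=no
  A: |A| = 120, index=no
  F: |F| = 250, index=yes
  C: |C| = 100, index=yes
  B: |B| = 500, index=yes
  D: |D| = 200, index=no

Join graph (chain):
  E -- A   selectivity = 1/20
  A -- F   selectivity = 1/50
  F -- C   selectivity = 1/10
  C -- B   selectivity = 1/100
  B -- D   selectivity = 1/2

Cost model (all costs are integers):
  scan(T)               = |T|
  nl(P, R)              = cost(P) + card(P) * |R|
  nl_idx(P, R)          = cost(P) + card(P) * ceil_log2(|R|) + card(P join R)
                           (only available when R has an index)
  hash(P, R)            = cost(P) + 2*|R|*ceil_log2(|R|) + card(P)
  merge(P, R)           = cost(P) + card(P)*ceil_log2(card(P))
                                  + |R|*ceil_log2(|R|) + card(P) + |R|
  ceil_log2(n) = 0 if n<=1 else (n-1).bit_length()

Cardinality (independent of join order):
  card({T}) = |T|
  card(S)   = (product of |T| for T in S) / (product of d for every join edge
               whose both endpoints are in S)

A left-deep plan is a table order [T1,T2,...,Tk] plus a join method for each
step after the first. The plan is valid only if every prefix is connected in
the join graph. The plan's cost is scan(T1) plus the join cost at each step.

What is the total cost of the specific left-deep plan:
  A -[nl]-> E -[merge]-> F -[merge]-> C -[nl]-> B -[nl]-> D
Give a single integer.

step 1: scan A: cost=120, card=120
step 2: join E via nl
    card(P join E) = 120*20/(20) = 120
    cost = 120 + 120*20 = 2520
step 3: join F via merge
    card(P join F) = 120*250/(50) = 600
    cost = 2520 + 120*7 + 250*8 + 120 + 250 = 5730
step 4: join C via merge
    card(P join C) = 600*100/(10) = 6000
    cost = 5730 + 600*10 + 100*7 + 600 + 100 = 13130
step 5: join B via nl
    card(P join B) = 6000*500/(100) = 30000
    cost = 13130 + 6000*500 = 3013130
step 6: join D via nl
    card(P join D) = 30000*200/(2) = 3000000
    cost = 3013130 + 30000*200 = 9013130

9013130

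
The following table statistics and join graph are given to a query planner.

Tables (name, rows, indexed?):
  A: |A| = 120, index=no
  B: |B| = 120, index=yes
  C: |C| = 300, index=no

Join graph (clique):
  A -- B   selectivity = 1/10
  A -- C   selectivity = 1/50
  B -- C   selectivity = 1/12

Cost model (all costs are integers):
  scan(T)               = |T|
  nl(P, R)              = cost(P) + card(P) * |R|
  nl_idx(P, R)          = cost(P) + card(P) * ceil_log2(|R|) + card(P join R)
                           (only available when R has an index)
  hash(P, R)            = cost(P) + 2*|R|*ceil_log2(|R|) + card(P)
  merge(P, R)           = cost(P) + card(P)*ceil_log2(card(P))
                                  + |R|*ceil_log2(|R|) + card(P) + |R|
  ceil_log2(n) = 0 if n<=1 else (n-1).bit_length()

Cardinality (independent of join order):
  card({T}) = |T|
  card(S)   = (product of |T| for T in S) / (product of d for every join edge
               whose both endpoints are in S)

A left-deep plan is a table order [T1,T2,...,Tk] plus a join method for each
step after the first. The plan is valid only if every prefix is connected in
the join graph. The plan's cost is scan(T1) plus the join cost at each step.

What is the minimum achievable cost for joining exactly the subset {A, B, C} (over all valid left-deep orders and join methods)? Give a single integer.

4680

Selinger DP over subsets of {A,B,C}:
  {A}: scan cost=120, card=120
  {B}: scan cost=120, card=120
  {C}: scan cost=300, card=300
  {AB}: card=1440; try (B,hash)→1920, (A,hash)→1920, (B,merge)→2040, (A,merge)→2040, (B,nl_idx)→2400, (B,nl)→14520 …(+1); best=1920 via (B,hash)
  {AC}: card=720; try (A,hash)→2280, (C,merge)→4080, (A,merge)→4260, (C,hash)→5640, (C,nl)→36120, (A,nl)→36300; best=2280 via (A,hash)
  {BC}: card=3000; try (B,hash)→2280, (C,merge)→4080, (B,merge)→4260, (B,nl_idx)→5400, (C,hash)→5640, (C,nl)→36120 …(+1); best=2280 via (B,hash)
  {ABC}: card=720; try (B,hash)→4680, (A,hash)→6960, (B,nl_idx)→8040, (C,hash)→8760, (B,merge)→11160, (C,merge)→22200 …(+4); best=4680 via (B,hash)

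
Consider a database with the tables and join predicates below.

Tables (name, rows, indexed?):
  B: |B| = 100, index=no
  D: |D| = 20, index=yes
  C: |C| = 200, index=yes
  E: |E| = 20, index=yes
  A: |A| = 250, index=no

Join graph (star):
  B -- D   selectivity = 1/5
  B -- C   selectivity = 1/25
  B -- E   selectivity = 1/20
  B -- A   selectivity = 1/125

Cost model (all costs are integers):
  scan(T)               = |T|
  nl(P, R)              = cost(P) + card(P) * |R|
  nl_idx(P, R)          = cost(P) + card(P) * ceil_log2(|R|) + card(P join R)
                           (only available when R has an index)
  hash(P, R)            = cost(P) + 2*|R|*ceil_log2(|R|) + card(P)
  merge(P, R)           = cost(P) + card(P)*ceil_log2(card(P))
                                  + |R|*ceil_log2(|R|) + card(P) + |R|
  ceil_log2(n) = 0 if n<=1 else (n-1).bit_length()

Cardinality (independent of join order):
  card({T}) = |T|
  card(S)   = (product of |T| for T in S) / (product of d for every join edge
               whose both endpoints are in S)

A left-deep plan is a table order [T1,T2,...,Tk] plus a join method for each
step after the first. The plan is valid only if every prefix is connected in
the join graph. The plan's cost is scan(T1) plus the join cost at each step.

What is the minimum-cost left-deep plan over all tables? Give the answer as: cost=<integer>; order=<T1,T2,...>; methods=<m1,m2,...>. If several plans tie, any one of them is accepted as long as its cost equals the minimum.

cost=6700; order=A,B,E,D,C; methods=hash,hash,hash,hash

Selinger DP (subsets sized 1..n):
  {B}: scan cost=100, card=100
  {D}: scan cost=20, card=20
  {C}: scan cost=200, card=200
  {E}: scan cost=20, card=20
  {A}: scan cost=250, card=250
  {BD}: card=400; try (D,hash)→400, (B,merge)→940, (D,nl_idx)→1000, (D,merge)→1020, (B,hash)→1440, (B,nl)→2020 …(+1); best=400 via (D,hash)
  {BC}: card=800; try (C,nl_idx)→1700, (B,hash)→1800, (C,merge)→2700, (B,merge)→2800, (C,hash)→3400, (C,nl)→20100 …(+1); best=1700 via (C,nl_idx)
  {BE}: card=100; try (E,hash)→400, (E,nl_idx)→700, (B,merge)→940, (E,merge)→1020, (B,hash)→1440, (B,nl)→2020 …(+1); best=400 via (E,hash)
  {AB}: card=200; try (B,hash)→1900, (A,merge)→3150, (B,merge)→3300, (A,hash)→4200, (A,nl)→25100, (B,nl)→25250; best=1900 via (B,hash)
  {BCD}: card=3200; try (D,hash)→2700, (C,hash)→4000, (C,merge)→6200, (C,nl_idx)→6800, (D,nl_idx)→8900, (D,merge)→10620 …(+2); best=2700 via (D,hash)
  {BDE}: card=400; try (D,hash)→700, (E,hash)→1000, (D,nl_idx)→1300, (D,merge)→1320, (D,nl)→2400, (E,nl_idx)→2800 …(+2); best=700 via (D,hash)
  {ABD}: card=800; try (D,hash)→2300, (D,nl_idx)→3700, (D,merge)→3820, (A,hash)→4800, (D,nl)→5900, (A,merge)→6650 …(+1); best=2300 via (D,hash)
  {BCE}: card=800; try (C,nl_idx)→2000, (E,hash)→2700, (C,merge)→3000, (C,hash)→3700, (E,nl_idx)→6500, (E,merge)→10620 …(+2); best=2000 via (C,nl_idx)
  {ABC}: card=1600; try (C,nl_idx)→5100, (C,hash)→5300, (C,merge)→5500, (A,hash)→6500, (A,merge)→12750, (C,nl)→41900 …(+1); best=5100 via (C,nl_idx)
  {ABE}: card=200; try (E,hash)→2300, (E,nl_idx)→3100, (A,merge)→3450, (E,merge)→3820, (A,hash)→4500, (E,nl)→5900 …(+1); best=2300 via (E,hash)
  {BCDE}: card=3200; try (D,hash)→3000, (C,hash)→4300, (E,hash)→6100, (C,merge)→6500, (C,nl_idx)→7100, (D,nl_idx)→9200 …(+6); best=3000 via (D,hash)
  {ABCD}: card=6400; try (C,hash)→6300, (D,hash)→6900, (A,hash)→9900, (C,merge)→12900, (C,nl_idx)→15100, (D,nl_idx)→19500 …(+5); best=6300 via (C,hash)
  {ABDE}: card=800; try (D,hash)→2700, (E,hash)→3300, (D,nl_idx)→4100, (D,merge)→4220, (A,hash)→5100, (D,nl)→6300 …(+5); best=2700 via (D,hash)
  {ABCE}: card=1600; try (C,nl_idx)→5500, (C,hash)→5700, (C,merge)→5900, (A,hash)→6800, (E,hash)→6900, (A,merge)→13050 …(+5); best=5500 via (C,nl_idx)
  {ABCDE}: card=6400; try (C,hash)→6700, (D,hash)→7300, (A,hash)→10200, (E,hash)→12900, (C,merge)→13300, (C,nl_idx)→15500 …(+9); best=6700 via (C,hash)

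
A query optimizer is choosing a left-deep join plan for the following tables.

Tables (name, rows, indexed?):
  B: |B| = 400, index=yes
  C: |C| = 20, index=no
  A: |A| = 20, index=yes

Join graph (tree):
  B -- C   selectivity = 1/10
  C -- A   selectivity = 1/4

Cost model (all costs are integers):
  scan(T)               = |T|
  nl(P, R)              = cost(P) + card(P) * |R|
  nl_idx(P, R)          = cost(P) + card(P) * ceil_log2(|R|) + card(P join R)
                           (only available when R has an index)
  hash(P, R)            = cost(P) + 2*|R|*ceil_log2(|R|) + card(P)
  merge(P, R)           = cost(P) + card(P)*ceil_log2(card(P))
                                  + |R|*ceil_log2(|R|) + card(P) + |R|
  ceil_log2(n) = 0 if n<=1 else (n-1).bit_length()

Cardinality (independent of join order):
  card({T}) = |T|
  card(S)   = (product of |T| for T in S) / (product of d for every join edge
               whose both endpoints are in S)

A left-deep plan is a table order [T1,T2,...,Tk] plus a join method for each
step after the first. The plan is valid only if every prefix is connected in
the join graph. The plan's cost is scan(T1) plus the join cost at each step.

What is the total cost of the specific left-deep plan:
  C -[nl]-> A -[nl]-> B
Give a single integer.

step 1: scan C: cost=20, card=20
step 2: join A via nl
    card(P join A) = 20*20/(4) = 100
    cost = 20 + 20*20 = 420
step 3: join B via nl
    card(P join B) = 100*400/(10) = 4000
    cost = 420 + 100*400 = 40420

40420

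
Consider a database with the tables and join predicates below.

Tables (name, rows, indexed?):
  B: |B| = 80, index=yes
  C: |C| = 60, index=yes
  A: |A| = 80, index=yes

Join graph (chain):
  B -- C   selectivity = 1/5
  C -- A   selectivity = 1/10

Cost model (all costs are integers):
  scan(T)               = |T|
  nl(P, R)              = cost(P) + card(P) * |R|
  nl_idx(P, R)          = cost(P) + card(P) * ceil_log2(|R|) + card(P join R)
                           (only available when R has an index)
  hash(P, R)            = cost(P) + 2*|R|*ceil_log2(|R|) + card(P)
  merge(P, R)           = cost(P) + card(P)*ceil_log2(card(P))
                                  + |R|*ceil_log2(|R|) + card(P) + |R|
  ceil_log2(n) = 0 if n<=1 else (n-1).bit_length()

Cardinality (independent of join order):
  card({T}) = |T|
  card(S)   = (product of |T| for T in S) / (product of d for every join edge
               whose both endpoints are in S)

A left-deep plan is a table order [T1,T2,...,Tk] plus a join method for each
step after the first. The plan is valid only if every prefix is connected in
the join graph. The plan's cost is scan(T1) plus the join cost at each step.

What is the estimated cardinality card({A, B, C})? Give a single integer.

Tables in S: A(80), B(80), C(60)
Edges inside S: B-C(d=5), C-A(d=10)
numerator = 80 * 80 * 60 = 384000
denominator = 5 * 10 = 50
card(S) = 384000 / 50 = 7680

7680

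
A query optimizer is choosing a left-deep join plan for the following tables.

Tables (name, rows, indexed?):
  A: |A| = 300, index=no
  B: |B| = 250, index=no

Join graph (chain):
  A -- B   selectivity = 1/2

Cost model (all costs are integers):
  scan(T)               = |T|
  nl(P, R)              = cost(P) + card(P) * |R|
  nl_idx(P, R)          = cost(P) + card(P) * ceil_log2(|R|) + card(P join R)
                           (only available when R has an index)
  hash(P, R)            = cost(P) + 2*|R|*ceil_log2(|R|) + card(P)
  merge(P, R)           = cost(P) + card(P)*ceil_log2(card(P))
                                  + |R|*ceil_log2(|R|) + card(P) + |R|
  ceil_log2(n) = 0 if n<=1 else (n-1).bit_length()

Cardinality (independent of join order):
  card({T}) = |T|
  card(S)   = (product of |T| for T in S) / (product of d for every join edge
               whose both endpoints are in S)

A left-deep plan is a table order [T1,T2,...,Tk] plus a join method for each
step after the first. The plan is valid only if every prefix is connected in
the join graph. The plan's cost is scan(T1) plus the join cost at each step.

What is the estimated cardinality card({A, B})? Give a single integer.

37500

Tables in S: A(300), B(250)
Edges inside S: A-B(d=2)
numerator = 300 * 250 = 75000
denominator = 2 = 2
card(S) = 75000 / 2 = 37500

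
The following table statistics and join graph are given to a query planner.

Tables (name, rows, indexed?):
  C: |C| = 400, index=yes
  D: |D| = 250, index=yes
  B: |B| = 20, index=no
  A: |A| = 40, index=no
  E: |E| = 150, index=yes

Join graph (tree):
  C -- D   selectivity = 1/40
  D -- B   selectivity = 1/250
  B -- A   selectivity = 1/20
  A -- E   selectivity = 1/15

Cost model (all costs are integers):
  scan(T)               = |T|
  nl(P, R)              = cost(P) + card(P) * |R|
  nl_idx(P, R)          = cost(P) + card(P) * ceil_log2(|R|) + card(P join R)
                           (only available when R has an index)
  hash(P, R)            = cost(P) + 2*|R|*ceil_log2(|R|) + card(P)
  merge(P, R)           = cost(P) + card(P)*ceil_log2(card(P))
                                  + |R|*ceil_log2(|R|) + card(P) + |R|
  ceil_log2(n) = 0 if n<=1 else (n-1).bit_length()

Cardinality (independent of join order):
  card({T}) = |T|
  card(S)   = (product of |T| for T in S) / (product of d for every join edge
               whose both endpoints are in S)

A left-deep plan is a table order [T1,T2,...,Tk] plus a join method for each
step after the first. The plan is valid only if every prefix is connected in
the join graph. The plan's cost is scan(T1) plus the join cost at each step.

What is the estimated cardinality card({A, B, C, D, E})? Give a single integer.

Tables in S: A(40), B(20), C(400), D(250), E(150)
Edges inside S: C-D(d=40), D-B(d=250), B-A(d=20), A-E(d=15)
numerator = 40 * 20 * 400 * 250 * 150 = 12000000000
denominator = 40 * 250 * 20 * 15 = 3000000
card(S) = 12000000000 / 3000000 = 4000

4000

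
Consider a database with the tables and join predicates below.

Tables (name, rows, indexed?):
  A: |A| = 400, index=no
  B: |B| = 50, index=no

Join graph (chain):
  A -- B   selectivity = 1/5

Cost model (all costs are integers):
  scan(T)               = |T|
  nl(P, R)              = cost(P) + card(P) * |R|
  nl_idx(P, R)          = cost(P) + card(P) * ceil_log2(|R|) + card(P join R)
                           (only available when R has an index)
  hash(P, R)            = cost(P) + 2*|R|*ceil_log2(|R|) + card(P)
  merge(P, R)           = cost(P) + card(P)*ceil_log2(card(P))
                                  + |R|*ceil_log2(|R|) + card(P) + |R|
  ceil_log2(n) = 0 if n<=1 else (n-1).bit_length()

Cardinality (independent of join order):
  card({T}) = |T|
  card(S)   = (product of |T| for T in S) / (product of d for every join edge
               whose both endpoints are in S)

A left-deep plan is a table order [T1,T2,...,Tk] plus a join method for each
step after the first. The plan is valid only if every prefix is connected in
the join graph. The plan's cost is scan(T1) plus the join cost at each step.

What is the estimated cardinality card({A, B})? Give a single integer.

Tables in S: A(400), B(50)
Edges inside S: A-B(d=5)
numerator = 400 * 50 = 20000
denominator = 5 = 5
card(S) = 20000 / 5 = 4000

4000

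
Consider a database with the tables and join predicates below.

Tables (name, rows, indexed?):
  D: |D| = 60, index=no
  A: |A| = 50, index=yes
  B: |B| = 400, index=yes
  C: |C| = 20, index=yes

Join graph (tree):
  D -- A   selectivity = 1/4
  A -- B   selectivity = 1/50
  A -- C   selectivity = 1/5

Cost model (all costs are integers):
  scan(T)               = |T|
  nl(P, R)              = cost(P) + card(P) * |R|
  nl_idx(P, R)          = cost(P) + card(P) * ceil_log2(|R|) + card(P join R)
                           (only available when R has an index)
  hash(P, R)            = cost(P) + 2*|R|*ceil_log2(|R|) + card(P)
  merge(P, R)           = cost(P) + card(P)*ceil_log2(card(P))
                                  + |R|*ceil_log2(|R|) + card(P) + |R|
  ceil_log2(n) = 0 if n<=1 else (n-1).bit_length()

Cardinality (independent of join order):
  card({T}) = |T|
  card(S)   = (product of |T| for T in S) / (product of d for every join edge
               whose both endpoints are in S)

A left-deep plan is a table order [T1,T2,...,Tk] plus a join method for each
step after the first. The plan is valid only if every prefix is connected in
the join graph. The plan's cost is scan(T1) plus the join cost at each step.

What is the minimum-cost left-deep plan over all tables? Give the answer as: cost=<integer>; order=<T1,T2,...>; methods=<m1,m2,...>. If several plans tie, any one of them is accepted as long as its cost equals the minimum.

cost=3820; order=A,B,C,D; methods=nl_idx,hash,hash

Selinger DP (subsets sized 1..n):
  {D}: scan cost=60, card=60
  {A}: scan cost=50, card=50
  {B}: scan cost=400, card=400
  {C}: scan cost=20, card=20
  {AD}: card=750; try (A,hash)→720, (D,hash)→820, (D,merge)→820, (A,merge)→830, (A,nl_idx)→1170, (D,nl)→3050 …(+1); best=720 via (A,hash)
  {AB}: card=400; try (B,nl_idx)→900, (A,hash)→1400, (A,nl_idx)→3200, (B,merge)→4400, (A,merge)→4750, (B,hash)→7300 …(+2); best=900 via (B,nl_idx)
  {AC}: card=200; try (C,hash)→300, (A,nl_idx)→340, (A,merge)→490, (C,nl_idx)→500, (C,merge)→520, (A,hash)→640 …(+2); best=300 via (C,hash)
  {ABD}: card=6000; try (D,hash)→2020, (D,merge)→5320, (B,hash)→8670, (B,merge)→12970, (B,nl_idx)→13470, (D,nl)→24900 …(+1); best=2020 via (D,hash)
  {ACD}: card=3000; try (D,hash)→1220, (C,hash)→1670, (D,merge)→2520, (C,nl_idx)→7470, (C,merge)→9090, (D,nl)→12300 …(+1); best=1220 via (D,hash)
  {ABC}: card=1600; try (C,hash)→1500, (B,nl_idx)→3700, (C,nl_idx)→4500, (C,merge)→5020, (B,merge)→6100, (B,hash)→7700 …(+2); best=1500 via (C,hash)
  {ABCD}: card=24000; try (D,hash)→3820, (C,hash)→8220, (B,hash)→11420, (D,merge)→21120, (B,merge)→44220, (B,nl_idx)→52220 …(+5); best=3820 via (D,hash)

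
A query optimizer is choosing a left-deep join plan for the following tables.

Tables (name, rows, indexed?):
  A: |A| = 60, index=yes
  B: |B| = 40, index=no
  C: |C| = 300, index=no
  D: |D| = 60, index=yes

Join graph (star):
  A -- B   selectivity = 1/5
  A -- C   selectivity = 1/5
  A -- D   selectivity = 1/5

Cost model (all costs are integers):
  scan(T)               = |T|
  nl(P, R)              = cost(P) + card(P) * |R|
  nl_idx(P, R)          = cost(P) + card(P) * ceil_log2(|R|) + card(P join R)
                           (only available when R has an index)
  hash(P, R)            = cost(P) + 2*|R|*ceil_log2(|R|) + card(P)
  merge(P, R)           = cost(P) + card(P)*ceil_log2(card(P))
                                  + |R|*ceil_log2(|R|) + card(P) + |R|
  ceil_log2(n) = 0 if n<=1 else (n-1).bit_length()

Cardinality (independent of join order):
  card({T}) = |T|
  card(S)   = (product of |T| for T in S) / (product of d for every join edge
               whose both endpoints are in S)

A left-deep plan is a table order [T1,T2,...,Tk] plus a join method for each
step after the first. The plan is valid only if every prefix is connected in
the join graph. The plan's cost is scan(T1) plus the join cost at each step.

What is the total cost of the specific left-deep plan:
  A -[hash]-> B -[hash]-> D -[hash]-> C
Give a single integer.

step 1: scan A: cost=60, card=60
step 2: join B via hash
    card(P join B) = 60*40/(5) = 480
    cost = 60 + 2*40*6 + 60 = 600
step 3: join D via hash
    card(P join D) = 480*60/(5) = 5760
    cost = 600 + 2*60*6 + 480 = 1800
step 4: join C via hash
    card(P join C) = 5760*300/(5) = 345600
    cost = 1800 + 2*300*9 + 5760 = 12960

12960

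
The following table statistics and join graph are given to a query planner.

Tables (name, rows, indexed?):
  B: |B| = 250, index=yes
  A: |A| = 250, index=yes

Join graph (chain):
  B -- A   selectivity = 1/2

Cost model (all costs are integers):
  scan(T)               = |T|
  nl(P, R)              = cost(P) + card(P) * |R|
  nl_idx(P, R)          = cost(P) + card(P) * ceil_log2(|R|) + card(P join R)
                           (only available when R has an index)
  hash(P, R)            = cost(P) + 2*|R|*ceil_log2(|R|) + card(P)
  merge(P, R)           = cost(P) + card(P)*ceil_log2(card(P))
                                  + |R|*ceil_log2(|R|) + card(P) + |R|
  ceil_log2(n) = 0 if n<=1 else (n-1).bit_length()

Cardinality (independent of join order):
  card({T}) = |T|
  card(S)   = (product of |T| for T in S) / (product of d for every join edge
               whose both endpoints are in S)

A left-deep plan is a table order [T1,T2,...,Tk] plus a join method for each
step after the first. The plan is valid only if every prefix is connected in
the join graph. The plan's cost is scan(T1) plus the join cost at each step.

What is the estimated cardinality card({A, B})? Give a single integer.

Tables in S: A(250), B(250)
Edges inside S: B-A(d=2)
numerator = 250 * 250 = 62500
denominator = 2 = 2
card(S) = 62500 / 2 = 31250

31250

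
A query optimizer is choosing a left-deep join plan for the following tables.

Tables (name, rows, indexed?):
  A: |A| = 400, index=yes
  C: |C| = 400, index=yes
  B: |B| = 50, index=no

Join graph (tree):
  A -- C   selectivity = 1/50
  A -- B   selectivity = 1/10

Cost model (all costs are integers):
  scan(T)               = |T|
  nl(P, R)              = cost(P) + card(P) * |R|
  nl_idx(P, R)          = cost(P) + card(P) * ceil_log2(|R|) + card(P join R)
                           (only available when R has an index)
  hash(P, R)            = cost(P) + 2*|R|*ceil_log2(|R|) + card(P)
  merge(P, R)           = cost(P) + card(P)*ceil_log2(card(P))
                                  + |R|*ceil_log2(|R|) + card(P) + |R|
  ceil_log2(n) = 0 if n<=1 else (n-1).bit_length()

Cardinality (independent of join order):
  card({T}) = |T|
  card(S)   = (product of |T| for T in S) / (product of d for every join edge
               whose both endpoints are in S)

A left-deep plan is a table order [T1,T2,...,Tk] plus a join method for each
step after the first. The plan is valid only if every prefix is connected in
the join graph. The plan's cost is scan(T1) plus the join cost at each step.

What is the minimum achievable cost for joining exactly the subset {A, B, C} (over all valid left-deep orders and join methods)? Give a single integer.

10600

Selinger DP over subsets of {A,B,C}:
  {A}: scan cost=400, card=400
  {C}: scan cost=400, card=400
  {B}: scan cost=50, card=50
  {AC}: card=3200; try (C,nl_idx)→7200, (A,nl_idx)→7200, (C,hash)→8000, (A,hash)→8000, (C,merge)→8400, (A,merge)→8400 …(+2); best=7200 via (C,nl_idx)
  {AB}: card=2000; try (B,hash)→1400, (A,nl_idx)→2500, (A,merge)→4400, (B,merge)→4750, (A,hash)→7300, (A,nl)→20050 …(+1); best=1400 via (B,hash)
  {ABC}: card=16000; try (C,hash)→10600, (B,hash)→11000, (C,merge)→29400, (C,nl_idx)→35400, (B,merge)→49150, (B,nl)→167200 …(+1); best=10600 via (C,hash)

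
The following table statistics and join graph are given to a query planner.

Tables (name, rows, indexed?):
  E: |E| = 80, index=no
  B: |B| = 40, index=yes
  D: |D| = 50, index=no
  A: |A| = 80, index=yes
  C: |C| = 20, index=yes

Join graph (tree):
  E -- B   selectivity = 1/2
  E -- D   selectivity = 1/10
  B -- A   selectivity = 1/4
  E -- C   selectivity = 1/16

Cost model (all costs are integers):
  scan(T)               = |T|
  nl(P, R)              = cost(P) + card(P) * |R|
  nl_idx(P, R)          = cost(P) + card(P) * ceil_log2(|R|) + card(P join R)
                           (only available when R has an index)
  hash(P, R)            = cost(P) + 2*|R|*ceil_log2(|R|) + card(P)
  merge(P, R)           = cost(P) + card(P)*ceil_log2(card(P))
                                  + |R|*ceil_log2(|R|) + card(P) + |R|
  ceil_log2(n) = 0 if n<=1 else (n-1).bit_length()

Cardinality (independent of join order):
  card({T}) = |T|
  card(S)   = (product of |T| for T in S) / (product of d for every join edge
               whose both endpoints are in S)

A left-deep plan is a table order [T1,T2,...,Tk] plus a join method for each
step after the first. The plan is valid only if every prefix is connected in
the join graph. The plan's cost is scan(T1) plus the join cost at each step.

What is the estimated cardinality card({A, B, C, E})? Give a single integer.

40000

Tables in S: A(80), B(40), C(20), E(80)
Edges inside S: E-B(d=2), B-A(d=4), E-C(d=16)
numerator = 80 * 40 * 20 * 80 = 5120000
denominator = 2 * 4 * 16 = 128
card(S) = 5120000 / 128 = 40000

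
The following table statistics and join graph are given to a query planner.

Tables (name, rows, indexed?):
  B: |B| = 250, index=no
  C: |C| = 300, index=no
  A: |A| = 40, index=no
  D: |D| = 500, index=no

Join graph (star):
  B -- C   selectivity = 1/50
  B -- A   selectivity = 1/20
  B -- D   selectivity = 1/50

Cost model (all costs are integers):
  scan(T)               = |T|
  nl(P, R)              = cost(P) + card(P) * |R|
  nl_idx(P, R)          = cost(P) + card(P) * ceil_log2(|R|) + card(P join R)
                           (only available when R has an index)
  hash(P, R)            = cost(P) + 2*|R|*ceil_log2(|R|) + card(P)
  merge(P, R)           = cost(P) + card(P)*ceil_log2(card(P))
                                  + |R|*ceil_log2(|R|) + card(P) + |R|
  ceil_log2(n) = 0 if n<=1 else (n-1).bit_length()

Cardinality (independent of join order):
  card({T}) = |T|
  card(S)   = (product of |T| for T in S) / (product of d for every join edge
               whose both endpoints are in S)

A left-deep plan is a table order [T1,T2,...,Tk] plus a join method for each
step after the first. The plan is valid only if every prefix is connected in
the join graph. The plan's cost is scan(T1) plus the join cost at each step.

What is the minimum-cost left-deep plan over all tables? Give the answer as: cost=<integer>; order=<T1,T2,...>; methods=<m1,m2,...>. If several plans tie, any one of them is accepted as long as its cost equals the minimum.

Selinger DP (subsets sized 1..n):
  {B}: scan cost=250, card=250
  {C}: scan cost=300, card=300
  {A}: scan cost=40, card=40
  {D}: scan cost=500, card=500
  {BC}: card=1500; try (B,hash)→4600, (C,merge)→5500, (B,merge)→5550, (C,hash)→5900, (C,nl)→75250, (B,nl)→75300; best=4600 via (B,hash)
  {AB}: card=500; try (A,hash)→980, (B,merge)→2570, (A,merge)→2780, (B,hash)→4080, (B,nl)→10040, (A,nl)→10250; best=980 via (A,hash)
  {BD}: card=2500; try (B,hash)→5000, (D,merge)→7500, (B,merge)→7750, (D,hash)→9500, (D,nl)→125250, (B,nl)→125500; best=5000 via (B,hash)
  {ABC}: card=3000; try (A,hash)→6580, (C,hash)→6880, (C,merge)→8980, (A,merge)→22880, (A,nl)→64600, (C,nl)→150980; best=6580 via (A,hash)
  {BCD}: card=15000; try (C,hash)→12900, (D,hash)→15100, (D,merge)→27600, (C,merge)→40500, (D,nl)→754600, (C,nl)→755000; best=12900 via (C,hash)
  {ABD}: card=5000; try (A,hash)→7980, (D,hash)→10480, (D,merge)→10980, (A,merge)→37780, (A,nl)→105000, (D,nl)→250980; best=7980 via (A,hash)
  {ABCD}: card=30000; try (C,hash)→18380, (D,hash)→18580, (A,hash)→28380, (D,merge)→50580, (C,merge)→80980, (A,merge)→238180 …(+3); best=18380 via (C,hash)

cost=18380; order=D,B,A,C; methods=hash,hash,hash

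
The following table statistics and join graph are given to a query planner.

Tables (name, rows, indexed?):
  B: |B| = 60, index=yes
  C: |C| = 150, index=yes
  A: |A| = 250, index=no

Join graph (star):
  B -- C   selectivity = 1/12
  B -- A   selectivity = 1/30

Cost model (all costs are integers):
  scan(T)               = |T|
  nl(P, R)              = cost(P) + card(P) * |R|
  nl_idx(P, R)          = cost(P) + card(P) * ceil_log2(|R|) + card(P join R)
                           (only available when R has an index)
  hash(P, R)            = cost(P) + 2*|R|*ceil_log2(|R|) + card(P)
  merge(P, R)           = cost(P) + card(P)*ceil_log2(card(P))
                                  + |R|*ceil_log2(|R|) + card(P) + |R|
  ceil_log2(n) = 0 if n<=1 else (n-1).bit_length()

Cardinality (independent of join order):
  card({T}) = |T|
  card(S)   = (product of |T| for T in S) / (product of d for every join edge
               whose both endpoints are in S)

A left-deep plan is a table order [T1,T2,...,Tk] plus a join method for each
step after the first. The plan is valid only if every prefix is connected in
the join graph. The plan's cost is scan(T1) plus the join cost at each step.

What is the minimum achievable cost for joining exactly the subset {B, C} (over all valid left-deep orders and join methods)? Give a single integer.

Selinger DP over subsets of {B,C}:
  {B}: scan cost=60, card=60
  {C}: scan cost=150, card=150
  {BC}: card=750; try (B,hash)→1020, (C,nl_idx)→1290, (B,nl_idx)→1800, (C,merge)→1830, (B,merge)→1920, (C,hash)→2520 …(+2); best=1020 via (B,hash)

1020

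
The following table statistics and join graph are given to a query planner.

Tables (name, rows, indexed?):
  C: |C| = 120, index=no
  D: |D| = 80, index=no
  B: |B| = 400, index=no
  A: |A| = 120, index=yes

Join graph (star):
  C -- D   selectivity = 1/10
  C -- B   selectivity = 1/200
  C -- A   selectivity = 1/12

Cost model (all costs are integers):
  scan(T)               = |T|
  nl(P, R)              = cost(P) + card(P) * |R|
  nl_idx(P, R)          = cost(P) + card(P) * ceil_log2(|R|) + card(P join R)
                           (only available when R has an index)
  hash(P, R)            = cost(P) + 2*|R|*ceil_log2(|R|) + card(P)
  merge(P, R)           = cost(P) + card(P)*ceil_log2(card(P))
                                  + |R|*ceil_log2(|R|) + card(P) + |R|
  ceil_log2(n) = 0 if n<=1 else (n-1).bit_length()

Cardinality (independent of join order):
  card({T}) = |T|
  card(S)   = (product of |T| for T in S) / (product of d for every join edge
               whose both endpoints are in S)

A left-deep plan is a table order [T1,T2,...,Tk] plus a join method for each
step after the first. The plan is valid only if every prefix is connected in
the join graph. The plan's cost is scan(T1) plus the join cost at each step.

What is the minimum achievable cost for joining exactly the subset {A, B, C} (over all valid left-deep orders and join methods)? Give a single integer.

Selinger DP over subsets of {A,B,C}:
  {C}: scan cost=120, card=120
  {B}: scan cost=400, card=400
  {A}: scan cost=120, card=120
  {BC}: card=240; try (C,hash)→2480, (B,merge)→5080, (C,merge)→5360, (B,hash)→7440, (B,nl)→48120, (C,nl)→48400; best=2480 via (C,hash)
  {AC}: card=1200; try (C,hash)→1920, (A,hash)→1920, (C,merge)→2040, (A,merge)→2040, (A,nl_idx)→2160, (C,nl)→14520 …(+1); best=1920 via (C,hash)
  {ABC}: card=2400; try (A,hash)→4400, (A,merge)→5600, (A,nl_idx)→6560, (B,hash)→10320, (B,merge)→20320, (A,nl)→31280 …(+1); best=4400 via (A,hash)

4400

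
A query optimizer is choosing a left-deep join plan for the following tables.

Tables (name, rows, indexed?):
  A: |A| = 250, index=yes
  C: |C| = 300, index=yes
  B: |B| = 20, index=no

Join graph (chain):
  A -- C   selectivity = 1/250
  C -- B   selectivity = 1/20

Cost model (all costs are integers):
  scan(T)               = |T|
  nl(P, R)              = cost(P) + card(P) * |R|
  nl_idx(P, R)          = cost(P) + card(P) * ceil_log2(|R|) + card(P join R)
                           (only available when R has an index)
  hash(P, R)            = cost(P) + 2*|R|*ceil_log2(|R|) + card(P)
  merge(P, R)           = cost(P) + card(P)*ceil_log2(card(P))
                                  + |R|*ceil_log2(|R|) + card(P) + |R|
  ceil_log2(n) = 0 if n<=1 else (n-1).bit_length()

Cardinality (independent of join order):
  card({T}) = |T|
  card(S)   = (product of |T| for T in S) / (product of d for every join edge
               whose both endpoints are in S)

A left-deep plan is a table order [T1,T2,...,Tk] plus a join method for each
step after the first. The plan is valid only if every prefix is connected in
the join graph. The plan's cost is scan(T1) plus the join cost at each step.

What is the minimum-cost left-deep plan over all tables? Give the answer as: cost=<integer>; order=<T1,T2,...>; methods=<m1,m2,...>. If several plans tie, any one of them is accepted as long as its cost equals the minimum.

Selinger DP (subsets sized 1..n):
  {A}: scan cost=250, card=250
  {C}: scan cost=300, card=300
  {B}: scan cost=20, card=20
  {AC}: card=300; try (C,nl_idx)→2800, (A,nl_idx)→3000, (A,hash)→4600, (C,merge)→5500, (A,merge)→5550, (C,hash)→5900 …(+2); best=2800 via (C,nl_idx)
  {BC}: card=300; try (C,nl_idx)→500, (B,hash)→800, (C,merge)→3140, (B,merge)→3420, (C,hash)→5440, (C,nl)→6020 …(+1); best=500 via (C,nl_idx)
  {ABC}: card=300; try (A,nl_idx)→3200, (B,hash)→3300, (A,hash)→4800, (A,merge)→5750, (B,merge)→5920, (B,nl)→8800 …(+1); best=3200 via (A,nl_idx)

cost=3200; order=B,C,A; methods=nl_idx,nl_idx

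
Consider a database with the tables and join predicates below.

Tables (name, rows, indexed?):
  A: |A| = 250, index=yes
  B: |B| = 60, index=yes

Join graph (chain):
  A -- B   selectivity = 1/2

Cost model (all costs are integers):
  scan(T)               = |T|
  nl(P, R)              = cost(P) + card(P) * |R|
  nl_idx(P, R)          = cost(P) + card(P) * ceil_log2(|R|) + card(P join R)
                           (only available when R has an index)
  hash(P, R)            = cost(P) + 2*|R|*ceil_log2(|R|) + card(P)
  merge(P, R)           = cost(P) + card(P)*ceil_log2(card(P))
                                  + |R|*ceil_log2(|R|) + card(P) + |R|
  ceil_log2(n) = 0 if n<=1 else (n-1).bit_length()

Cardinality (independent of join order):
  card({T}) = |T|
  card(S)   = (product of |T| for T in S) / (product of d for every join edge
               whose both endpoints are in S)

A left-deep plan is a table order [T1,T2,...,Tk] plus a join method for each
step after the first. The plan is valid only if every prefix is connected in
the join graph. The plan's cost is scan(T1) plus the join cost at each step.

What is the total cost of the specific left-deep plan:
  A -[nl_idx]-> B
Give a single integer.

step 1: scan A: cost=250, card=250
step 2: join B via nl_idx
    card(P join B) = 250*60/(2) = 7500
    cost = 250 + 250*6 + 7500 = 9250

9250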